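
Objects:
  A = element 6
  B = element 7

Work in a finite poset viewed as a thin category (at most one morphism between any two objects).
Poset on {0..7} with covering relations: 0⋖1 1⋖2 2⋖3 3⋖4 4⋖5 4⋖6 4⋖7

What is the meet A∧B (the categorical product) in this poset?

Lower bounds of A=6 and B=7: {0,1,2,3,4}
  0 ⊑ 4
  1 ⊑ 4
  2 ⊑ 4
  3 ⊑ 4
  4 ⊑ 4
glb = 4

Answer: A∧B = 4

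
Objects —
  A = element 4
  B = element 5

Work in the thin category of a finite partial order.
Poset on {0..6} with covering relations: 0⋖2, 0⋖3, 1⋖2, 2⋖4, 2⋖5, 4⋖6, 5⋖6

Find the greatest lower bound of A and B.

{x : x<=A ∧ x<=B} = {0,1,2}  (A=4, B=5)
  0 <= 2
  1 <= 2
  2 <= 2
glb = 2

Answer: A∧B = 2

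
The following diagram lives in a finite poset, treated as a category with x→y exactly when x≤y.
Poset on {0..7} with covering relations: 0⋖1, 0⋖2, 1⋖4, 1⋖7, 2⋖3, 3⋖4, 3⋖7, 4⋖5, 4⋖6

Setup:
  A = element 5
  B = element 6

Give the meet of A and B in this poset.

Answer: A∧B = 4

Trace:
{x : x≤A ∧ x≤B} = {0,1,2,3,4}  (A=5, B=6)
  0 ≤ 4
  1 ≤ 4
  2 ≤ 4
  3 ≤ 4
  4 ≤ 4
glb = 4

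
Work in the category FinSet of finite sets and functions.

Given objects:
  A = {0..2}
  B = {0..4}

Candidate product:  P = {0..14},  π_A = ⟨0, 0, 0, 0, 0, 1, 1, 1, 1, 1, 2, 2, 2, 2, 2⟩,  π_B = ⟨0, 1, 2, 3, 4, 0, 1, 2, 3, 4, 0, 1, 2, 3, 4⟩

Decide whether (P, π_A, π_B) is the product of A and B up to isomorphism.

Answer: VALID PRODUCT

Trace:
|A|·|B| = 3·5 = 15;  |P| = 15
Check the pairing map k ↦ (π_A(k), π_B(k)):
  0 ↦ (0,0)
  1 ↦ (0,1)
  2 ↦ (0,2)
  3 ↦ (0,3)
  4 ↦ (0,4)
  5 ↦ (1,0)
  6 ↦ (1,1)
  7 ↦ (1,2)
  8 ↦ (1,3)
  9 ↦ (1,4)
  10 ↦ (2,0)
  11 ↦ (2,1)
  12 ↦ (2,2)
  13 ↦ (2,3)
  14 ↦ (2,4)
distinct pairs in image: 15 / 15 needed
  → bijection onto A×B; projections well-typed.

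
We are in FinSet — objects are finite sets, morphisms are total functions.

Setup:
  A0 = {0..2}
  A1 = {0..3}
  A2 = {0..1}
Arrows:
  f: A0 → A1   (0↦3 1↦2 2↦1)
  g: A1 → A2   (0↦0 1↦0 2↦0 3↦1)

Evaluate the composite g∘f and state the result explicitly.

Answer: (0↦1 1↦0 2↦0)

Derivation:
  0 f→3 g→1
  1 f→2 g→0
  2 f→1 g→0
result: (0↦1 1↦0 2↦0)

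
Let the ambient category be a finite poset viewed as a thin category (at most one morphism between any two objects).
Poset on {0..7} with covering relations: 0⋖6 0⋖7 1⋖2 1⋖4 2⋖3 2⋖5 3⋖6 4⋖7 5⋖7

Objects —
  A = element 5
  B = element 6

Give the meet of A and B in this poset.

Answer: A∧B = 2

Trace:
Lower bounds of A=5 and B=6: {1,2}
  1 ⊑ 2
  2 ⊑ 2
glb = 2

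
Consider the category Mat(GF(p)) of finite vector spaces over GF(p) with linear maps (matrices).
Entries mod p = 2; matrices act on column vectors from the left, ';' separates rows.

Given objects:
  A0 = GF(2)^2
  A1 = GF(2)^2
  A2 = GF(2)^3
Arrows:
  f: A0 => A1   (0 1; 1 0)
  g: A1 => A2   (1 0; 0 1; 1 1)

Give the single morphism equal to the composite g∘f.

  e0=[1,0] f=>[0,1] g=>[0,1,1]
  e1=[0,1] f=>[1,0] g=>[1,0,1]
result: (0 1; 1 0; 1 1)

Answer: (0 1; 1 0; 1 1)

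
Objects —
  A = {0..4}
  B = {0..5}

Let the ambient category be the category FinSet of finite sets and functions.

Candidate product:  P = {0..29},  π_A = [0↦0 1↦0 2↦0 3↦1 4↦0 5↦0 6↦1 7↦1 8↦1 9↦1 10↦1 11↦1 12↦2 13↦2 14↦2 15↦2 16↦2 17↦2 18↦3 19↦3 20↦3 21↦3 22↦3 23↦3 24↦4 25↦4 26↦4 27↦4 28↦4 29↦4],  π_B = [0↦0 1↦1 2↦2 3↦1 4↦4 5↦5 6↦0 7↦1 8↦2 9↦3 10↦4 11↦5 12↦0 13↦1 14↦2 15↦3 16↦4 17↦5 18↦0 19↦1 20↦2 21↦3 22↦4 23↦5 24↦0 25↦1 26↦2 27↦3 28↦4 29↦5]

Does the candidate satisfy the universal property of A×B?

Answer: NOT A VALID PRODUCT — duplicate pair at indices 7,3

Trace:
|A|·|B| = 5·6 = 30;  |P| = 30
Check the pairing map k ↦ (π_A(k), π_B(k)):
  0 ↦ (0,0)
  1 ↦ (0,1)
  2 ↦ (0,2)
  3 ↦ (1,1)
  4 ↦ (0,4)
  5 ↦ (0,5)
  6 ↦ (1,0)
  7 ↦ (1,1)  ✗ repeats pair of k=3
  8 ↦ (1,2)
  9 ↦ (1,3)
  10 ↦ (1,4)
  11 ↦ (1,5)
  12 ↦ (2,0)
  13 ↦ (2,1)
  14 ↦ (2,2)
  15 ↦ (2,3)
  16 ↦ (2,4)
  17 ↦ (2,5)
  18 ↦ (3,0)
  19 ↦ (3,1)
  20 ↦ (3,2)
  21 ↦ (3,3)
  22 ↦ (3,4)
  23 ↦ (3,5)
  24 ↦ (4,0)
  25 ↦ (4,1)
  26 ↦ (4,2)
  27 ↦ (4,3)
  28 ↦ (4,4)
  29 ↦ (4,5)
distinct pairs in image: 29 / 30 needed
  → (1,1) hit at k=3 and k=7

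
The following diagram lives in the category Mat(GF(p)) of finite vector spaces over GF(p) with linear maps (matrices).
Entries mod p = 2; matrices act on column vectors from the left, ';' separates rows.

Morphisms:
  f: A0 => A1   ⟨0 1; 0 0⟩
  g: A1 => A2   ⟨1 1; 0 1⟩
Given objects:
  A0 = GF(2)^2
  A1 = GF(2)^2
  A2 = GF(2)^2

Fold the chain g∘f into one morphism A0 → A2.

Answer: ⟨0 1; 0 0⟩

Derivation:
  e0=(1,0) f=>(0,0) g=>(0,0)
  e1=(0,1) f=>(1,0) g=>(1,0)
result: ⟨0 1; 0 0⟩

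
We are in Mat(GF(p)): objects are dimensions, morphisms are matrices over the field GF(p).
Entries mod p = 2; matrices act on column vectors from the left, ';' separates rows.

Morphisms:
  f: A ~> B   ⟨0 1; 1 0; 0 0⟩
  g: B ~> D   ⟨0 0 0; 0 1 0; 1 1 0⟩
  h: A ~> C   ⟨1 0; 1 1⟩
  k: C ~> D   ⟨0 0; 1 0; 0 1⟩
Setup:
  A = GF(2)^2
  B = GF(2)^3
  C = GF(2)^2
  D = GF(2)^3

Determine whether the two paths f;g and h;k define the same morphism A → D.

Answer: COMMUTES

Derivation:
Along f;g (path 1):
  e0=[1,0] f~>[0,1,0] g~>[0,1,1]
  e1=[0,1] f~>[1,0,0] g~>[0,0,1]
  result₁ = ⟨0 0; 1 0; 1 1⟩
Along h;k (path 2):
  e0=[1,0] h~>[1,1] k~>[0,1,1]
  e1=[0,1] h~>[0,1] k~>[0,0,1]
  result₂ = ⟨0 0; 1 0; 1 1⟩
Equal? equal; square commutes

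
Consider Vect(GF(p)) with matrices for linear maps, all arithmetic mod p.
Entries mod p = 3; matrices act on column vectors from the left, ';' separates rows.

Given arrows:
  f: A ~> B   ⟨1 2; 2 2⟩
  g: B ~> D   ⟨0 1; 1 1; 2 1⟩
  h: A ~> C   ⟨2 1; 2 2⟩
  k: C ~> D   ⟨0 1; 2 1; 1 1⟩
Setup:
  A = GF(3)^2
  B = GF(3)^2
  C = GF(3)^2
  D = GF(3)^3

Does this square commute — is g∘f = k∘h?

Along f;g (path 1):
  e0=⟨1,0⟩ f~>⟨1,2⟩ g~>⟨2,0,1⟩
  e1=⟨0,1⟩ f~>⟨2,2⟩ g~>⟨2,1,0⟩
  composite₁ = ⟨2 2; 0 1; 1 0⟩
Along h;k (path 2):
  e0=⟨1,0⟩ h~>⟨2,2⟩ k~>⟨2,0,1⟩
  e1=⟨0,1⟩ h~>⟨1,2⟩ k~>⟨2,1,0⟩
  composite₂ = ⟨2 2; 0 1; 1 0⟩
Equal? equal; square commutes

Answer: COMMUTES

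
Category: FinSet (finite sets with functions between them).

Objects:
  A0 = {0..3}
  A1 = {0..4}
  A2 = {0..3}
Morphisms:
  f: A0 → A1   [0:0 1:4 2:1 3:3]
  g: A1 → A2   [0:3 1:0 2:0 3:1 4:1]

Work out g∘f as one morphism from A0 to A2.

Answer: [0:3 1:1 2:0 3:1]

Trace:
  0 f→0 g→3
  1 f→4 g→1
  2 f→1 g→0
  3 f→3 g→1
⟦path⟧: [0:3 1:1 2:0 3:1]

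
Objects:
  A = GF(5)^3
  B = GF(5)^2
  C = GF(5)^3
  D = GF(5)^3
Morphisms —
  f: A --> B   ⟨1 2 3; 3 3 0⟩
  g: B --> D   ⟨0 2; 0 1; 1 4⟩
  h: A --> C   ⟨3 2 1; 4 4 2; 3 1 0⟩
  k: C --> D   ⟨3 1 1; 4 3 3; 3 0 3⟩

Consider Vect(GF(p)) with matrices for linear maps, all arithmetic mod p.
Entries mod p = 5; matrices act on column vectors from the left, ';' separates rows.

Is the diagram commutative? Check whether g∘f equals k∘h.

1) trace f;g:
  e0=(1,0,0) f-->(1,3) g-->(1,3,3)
  e1=(0,1,0) f-->(2,3) g-->(1,3,4)
  e2=(0,0,1) f-->(3,0) g-->(0,0,3)
  result₁ = ⟨1 1 0; 3 3 0; 3 4 3⟩
2) trace h;k:
  e0=(1,0,0) h-->(3,4,3) k-->(1,3,3)
  e1=(0,1,0) h-->(2,4,1) k-->(1,3,4)
  e2=(0,0,1) h-->(1,2,0) k-->(0,0,3)
  result₂ = ⟨1 1 0; 3 3 0; 3 4 3⟩
Equal? equal; square commutes

Answer: COMMUTES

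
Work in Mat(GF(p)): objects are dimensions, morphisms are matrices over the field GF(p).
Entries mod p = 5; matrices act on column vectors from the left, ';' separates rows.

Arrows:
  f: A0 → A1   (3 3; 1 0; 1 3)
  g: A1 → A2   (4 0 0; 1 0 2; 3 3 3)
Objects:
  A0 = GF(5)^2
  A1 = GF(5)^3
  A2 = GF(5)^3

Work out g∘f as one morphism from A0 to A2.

Answer: (2 2; 0 4; 0 3)

Work:
  e0=[1,0] f→[3,1,1] g→[2,0,0]
  e1=[0,1] f→[3,0,3] g→[2,4,3]
composite: (2 2; 0 4; 0 3)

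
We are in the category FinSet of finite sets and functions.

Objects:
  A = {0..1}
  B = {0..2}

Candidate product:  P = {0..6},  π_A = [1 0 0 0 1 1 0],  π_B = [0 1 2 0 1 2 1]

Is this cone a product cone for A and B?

Answer: NOT A VALID PRODUCT — |P|=7 ≠ |A|·|B|=6

Derivation:
|A|·|B| = 2·3 = 6;  |P| = 7
  → cardinalities differ; no bijection possible.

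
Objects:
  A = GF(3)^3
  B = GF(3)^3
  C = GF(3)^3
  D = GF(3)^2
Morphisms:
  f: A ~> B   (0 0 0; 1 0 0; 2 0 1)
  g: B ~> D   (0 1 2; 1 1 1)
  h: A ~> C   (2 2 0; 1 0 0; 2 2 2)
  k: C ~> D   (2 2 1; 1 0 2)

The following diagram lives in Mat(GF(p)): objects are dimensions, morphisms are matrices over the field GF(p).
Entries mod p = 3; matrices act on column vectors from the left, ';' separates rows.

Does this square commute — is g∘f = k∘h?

Path 1 = f;g:
  e0=⟨1,0,0⟩ f~>⟨0,1,2⟩ g~>⟨2,0⟩
  e1=⟨0,1,0⟩ f~>⟨0,0,0⟩ g~>⟨0,0⟩
  e2=⟨0,0,1⟩ f~>⟨0,0,1⟩ g~>⟨2,1⟩
  result₁ = (2 0 2; 0 0 1)
Path 2 = h;k:
  e0=⟨1,0,0⟩ h~>⟨2,1,2⟩ k~>⟨2,0⟩
  e1=⟨0,1,0⟩ h~>⟨2,0,2⟩ k~>⟨0,0⟩
  e2=⟨0,0,1⟩ h~>⟨0,0,2⟩ k~>⟨2,1⟩
  result₂ = (2 0 2; 0 0 1)
Equal? YES — commutes

Answer: COMMUTES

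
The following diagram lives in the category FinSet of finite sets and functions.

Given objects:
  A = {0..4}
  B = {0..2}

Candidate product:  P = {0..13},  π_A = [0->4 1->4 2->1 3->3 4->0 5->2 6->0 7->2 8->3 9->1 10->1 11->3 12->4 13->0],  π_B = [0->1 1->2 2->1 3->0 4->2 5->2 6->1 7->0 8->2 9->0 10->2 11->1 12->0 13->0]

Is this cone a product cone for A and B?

|A|·|B| = 5·3 = 15;  |P| = 14
  → cardinalities differ; no bijection possible.

Answer: NOT A VALID PRODUCT — |P|=14 ≠ |A|·|B|=15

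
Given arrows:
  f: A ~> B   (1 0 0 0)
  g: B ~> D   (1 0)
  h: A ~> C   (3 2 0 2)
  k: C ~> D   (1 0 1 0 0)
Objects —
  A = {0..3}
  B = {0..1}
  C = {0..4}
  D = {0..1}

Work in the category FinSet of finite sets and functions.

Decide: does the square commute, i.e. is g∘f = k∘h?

Answer: COMMUTES

Work:
Along f;g (path 1):
  0 f~>1 g~>0
  1 f~>0 g~>1
  2 f~>0 g~>1
  3 f~>0 g~>1
  result₁ = (0 1 1 1)
Along h;k (path 2):
  0 h~>3 k~>0
  1 h~>2 k~>1
  2 h~>0 k~>1
  3 h~>2 k~>1
  result₂ = (0 1 1 1)
Equal? YES — commutes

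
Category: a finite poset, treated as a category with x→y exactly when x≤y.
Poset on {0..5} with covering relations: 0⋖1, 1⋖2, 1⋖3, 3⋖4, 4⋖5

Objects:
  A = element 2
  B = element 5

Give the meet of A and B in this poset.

{x : x<=A ∧ x<=B} = {0,1}  (A=2, B=5)
  0 <= 1
  1 <= 1
glb = 1

Answer: A∧B = 1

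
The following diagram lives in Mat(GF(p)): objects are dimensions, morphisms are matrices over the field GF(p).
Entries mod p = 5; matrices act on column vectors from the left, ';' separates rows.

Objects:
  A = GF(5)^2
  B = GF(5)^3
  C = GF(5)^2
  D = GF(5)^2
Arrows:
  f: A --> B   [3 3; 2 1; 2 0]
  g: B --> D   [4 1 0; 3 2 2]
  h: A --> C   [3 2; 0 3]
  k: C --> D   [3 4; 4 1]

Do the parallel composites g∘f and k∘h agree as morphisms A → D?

Along f;g (path 1):
  e0=(1,0) f-->(3,2,2) g-->(4,2)
  e1=(0,1) f-->(3,1,0) g-->(3,1)
  composite₁ = [4 3; 2 1]
Along h;k (path 2):
  e0=(1,0) h-->(3,0) k-->(4,2)
  e1=(0,1) h-->(2,3) k-->(3,1)
  composite₂ = [4 3; 2 1]
Equal? same morphism ✓

Answer: COMMUTES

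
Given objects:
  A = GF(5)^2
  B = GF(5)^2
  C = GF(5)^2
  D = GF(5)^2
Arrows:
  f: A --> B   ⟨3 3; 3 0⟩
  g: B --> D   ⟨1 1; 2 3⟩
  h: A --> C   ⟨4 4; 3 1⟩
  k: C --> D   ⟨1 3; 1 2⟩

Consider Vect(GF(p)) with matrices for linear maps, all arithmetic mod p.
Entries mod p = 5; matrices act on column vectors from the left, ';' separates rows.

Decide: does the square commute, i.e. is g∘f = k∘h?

Answer: DOES NOT COMMUTE

Derivation:
Path 1 = f;g:
  e0=⟨1,0⟩ f-->⟨3,3⟩ g-->⟨1,0⟩
  e1=⟨0,1⟩ f-->⟨3,0⟩ g-->⟨3,1⟩
  result₁ = ⟨1 3; 0 1⟩
Path 2 = h;k:
  e0=⟨1,0⟩ h-->⟨4,3⟩ k-->⟨3,0⟩
  e1=⟨0,1⟩ h-->⟨4,1⟩ k-->⟨2,1⟩
  result₂ = ⟨3 2; 0 1⟩
Equal? distinct morphisms ✗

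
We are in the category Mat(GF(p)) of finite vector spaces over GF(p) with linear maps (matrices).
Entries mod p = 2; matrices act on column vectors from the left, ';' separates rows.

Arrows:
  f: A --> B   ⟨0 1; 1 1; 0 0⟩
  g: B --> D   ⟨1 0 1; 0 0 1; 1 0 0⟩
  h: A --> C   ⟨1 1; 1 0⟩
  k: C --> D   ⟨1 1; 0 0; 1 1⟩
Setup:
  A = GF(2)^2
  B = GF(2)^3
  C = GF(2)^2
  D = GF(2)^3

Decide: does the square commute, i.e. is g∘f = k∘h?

Answer: COMMUTES

Work:
Path 1 = f;g:
  e0=[1,0] f-->[0,1,0] g-->[0,0,0]
  e1=[0,1] f-->[1,1,0] g-->[1,0,1]
  ⟦path⟧₁ = ⟨0 1; 0 0; 0 1⟩
Path 2 = h;k:
  e0=[1,0] h-->[1,1] k-->[0,0,0]
  e1=[0,1] h-->[1,0] k-->[1,0,1]
  ⟦path⟧₂ = ⟨0 1; 0 0; 0 1⟩
Equal? equal; square commutes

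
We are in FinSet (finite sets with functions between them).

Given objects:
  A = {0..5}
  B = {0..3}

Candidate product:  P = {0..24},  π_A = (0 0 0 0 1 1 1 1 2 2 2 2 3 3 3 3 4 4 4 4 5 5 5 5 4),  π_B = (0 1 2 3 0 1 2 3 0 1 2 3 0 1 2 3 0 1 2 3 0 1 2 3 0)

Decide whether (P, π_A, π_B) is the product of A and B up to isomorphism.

|A|·|B| = 6·4 = 24;  |P| = 25
  → cardinalities differ; no bijection possible.

Answer: NOT A VALID PRODUCT — |P|=25 ≠ |A|·|B|=24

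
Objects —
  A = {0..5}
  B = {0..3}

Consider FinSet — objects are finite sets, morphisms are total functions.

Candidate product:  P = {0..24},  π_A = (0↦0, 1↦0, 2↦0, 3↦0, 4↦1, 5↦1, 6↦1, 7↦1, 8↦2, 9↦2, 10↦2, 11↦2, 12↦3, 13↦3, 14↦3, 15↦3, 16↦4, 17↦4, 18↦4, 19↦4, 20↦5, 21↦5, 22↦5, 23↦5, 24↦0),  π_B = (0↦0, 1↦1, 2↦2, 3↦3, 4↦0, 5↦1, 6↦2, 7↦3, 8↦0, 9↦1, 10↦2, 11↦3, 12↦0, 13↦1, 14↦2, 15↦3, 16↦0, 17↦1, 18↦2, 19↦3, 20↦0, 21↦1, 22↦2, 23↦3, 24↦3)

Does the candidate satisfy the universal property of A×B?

Answer: NOT A VALID PRODUCT — |P|=25 ≠ |A|·|B|=24

Derivation:
|A|·|B| = 6·4 = 24;  |P| = 25
  → cardinalities differ; no bijection possible.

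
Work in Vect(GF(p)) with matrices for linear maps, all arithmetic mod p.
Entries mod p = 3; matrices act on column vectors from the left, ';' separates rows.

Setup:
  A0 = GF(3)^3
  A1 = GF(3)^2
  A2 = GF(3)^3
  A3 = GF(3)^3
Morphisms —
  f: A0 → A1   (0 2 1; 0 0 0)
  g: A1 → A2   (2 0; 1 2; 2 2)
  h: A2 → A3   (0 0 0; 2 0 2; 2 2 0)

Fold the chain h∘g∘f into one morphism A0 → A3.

  e0=⟨1,0,0⟩ f→⟨0,0⟩ g→⟨0,0,0⟩ h→⟨0,0,0⟩
  e1=⟨0,1,0⟩ f→⟨2,0⟩ g→⟨1,2,1⟩ h→⟨0,1,0⟩
  e2=⟨0,0,1⟩ f→⟨1,0⟩ g→⟨2,1,2⟩ h→⟨0,2,0⟩
composite: (0 0 0; 0 1 2; 0 0 0)

Answer: (0 0 0; 0 1 2; 0 0 0)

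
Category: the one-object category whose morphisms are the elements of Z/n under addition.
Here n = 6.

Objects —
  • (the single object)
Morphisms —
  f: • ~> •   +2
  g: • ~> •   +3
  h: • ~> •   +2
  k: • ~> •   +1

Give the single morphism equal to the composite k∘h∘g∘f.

Answer: +2

Trace:
  0 +2≡2 +3≡5 +2≡1 +1≡2  (mod 6)
composite: +2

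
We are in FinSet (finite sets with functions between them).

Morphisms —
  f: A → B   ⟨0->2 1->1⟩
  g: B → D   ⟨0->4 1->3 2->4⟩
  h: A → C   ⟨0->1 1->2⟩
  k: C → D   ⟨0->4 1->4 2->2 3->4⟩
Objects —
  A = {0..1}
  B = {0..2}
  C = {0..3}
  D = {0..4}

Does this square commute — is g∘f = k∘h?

Path 1 = f;g:
  0 f→2 g→4
  1 f→1 g→3
  composite₁ = ⟨0->4 1->3⟩
Path 2 = h;k:
  0 h→1 k→4
  1 h→2 k→2
  composite₂ = ⟨0->4 1->2⟩
Equal? distinct morphisms ✗

Answer: DOES NOT COMMUTE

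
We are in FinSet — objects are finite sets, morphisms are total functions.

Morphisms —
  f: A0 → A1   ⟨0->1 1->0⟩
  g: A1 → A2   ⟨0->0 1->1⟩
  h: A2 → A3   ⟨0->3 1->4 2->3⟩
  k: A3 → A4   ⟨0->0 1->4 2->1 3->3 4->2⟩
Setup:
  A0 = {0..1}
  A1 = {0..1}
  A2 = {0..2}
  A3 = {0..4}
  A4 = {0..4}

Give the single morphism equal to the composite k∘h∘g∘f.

  0 f→1 g→1 h→4 k→2
  1 f→0 g→0 h→3 k→3
result: ⟨0->2 1->3⟩

Answer: ⟨0->2 1->3⟩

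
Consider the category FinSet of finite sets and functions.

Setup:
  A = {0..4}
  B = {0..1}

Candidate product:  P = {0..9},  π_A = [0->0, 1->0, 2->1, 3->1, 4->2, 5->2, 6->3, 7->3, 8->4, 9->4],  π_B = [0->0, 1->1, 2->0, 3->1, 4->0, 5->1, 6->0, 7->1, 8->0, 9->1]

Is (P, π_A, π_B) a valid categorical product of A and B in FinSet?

|A|·|B| = 5·2 = 10;  |P| = 10
Check the pairing map k ↦ (π_A(k), π_B(k)):
  0 -> (0,0)
  1 -> (0,1)
  2 -> (1,0)
  3 -> (1,1)
  4 -> (2,0)
  5 -> (2,1)
  6 -> (3,0)
  7 -> (3,1)
  8 -> (4,0)
  9 -> (4,1)
distinct pairs in image: 10 / 10 needed
  → bijection onto A×B; projections well-typed.

Answer: VALID PRODUCT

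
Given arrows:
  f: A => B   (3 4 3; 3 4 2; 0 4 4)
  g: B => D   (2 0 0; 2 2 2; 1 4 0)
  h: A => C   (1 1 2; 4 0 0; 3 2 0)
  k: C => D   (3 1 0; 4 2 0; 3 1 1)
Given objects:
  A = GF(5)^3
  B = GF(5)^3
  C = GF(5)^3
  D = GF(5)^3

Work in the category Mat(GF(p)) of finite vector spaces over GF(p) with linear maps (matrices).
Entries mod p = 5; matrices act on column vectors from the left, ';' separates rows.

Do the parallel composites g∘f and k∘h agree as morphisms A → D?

Path 1 = f;g:
  e0=[1,0,0] f=>[3,3,0] g=>[1,2,0]
  e1=[0,1,0] f=>[4,4,4] g=>[3,4,0]
  e2=[0,0,1] f=>[3,2,4] g=>[1,3,1]
  result₁ = (1 3 1; 2 4 3; 0 0 1)
Path 2 = h;k:
  e0=[1,0,0] h=>[1,4,3] k=>[2,2,0]
  e1=[0,1,0] h=>[1,0,2] k=>[3,4,0]
  e2=[0,0,1] h=>[2,0,0] k=>[1,3,1]
  result₂ = (2 3 1; 2 4 3; 0 0 1)
Equal? differ; not commutative

Answer: DOES NOT COMMUTE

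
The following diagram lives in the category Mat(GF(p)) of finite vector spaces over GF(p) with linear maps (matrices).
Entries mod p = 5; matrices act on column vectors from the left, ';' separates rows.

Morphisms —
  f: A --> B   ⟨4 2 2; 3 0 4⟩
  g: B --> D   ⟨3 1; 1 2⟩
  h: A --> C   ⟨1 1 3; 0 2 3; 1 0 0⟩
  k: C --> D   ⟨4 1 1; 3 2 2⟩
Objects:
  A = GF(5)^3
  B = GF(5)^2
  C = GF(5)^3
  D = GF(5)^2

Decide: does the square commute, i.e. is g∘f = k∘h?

Answer: COMMUTES

Trace:
1) trace f;g:
  e0=(1,0,0) f-->(4,3) g-->(0,0)
  e1=(0,1,0) f-->(2,0) g-->(1,2)
  e2=(0,0,1) f-->(2,4) g-->(0,0)
  ⟦path⟧₁ = ⟨0 1 0; 0 2 0⟩
2) trace h;k:
  e0=(1,0,0) h-->(1,0,1) k-->(0,0)
  e1=(0,1,0) h-->(1,2,0) k-->(1,2)
  e2=(0,0,1) h-->(3,3,0) k-->(0,0)
  ⟦path⟧₂ = ⟨0 1 0; 0 2 0⟩
Equal? YES — commutes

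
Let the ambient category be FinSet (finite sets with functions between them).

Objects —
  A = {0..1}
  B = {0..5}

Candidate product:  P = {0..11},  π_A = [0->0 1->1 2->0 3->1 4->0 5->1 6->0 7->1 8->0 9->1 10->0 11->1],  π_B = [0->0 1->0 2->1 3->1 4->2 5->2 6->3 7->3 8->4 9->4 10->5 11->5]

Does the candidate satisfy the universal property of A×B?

|A|·|B| = 2·6 = 12;  |P| = 12
Check the pairing map k ↦ (π_A(k), π_B(k)):
  0 -> (0,0)
  1 -> (1,0)
  2 -> (0,1)
  3 -> (1,1)
  4 -> (0,2)
  5 -> (1,2)
  6 -> (0,3)
  7 -> (1,3)
  8 -> (0,4)
  9 -> (1,4)
  10 -> (0,5)
  11 -> (1,5)
distinct pairs in image: 12 / 12 needed
  → bijection onto A×B; projections well-typed.

Answer: VALID PRODUCT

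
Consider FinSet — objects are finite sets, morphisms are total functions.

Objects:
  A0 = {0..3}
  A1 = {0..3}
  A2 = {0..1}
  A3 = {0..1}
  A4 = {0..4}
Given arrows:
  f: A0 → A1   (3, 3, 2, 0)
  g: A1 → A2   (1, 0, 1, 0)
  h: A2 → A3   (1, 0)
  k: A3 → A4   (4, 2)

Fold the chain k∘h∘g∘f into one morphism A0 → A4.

Answer: (2, 2, 4, 4)

Derivation:
  0 f→3 g→0 h→1 k→2
  1 f→3 g→0 h→1 k→2
  2 f→2 g→1 h→0 k→4
  3 f→0 g→1 h→0 k→4
composite: (2, 2, 4, 4)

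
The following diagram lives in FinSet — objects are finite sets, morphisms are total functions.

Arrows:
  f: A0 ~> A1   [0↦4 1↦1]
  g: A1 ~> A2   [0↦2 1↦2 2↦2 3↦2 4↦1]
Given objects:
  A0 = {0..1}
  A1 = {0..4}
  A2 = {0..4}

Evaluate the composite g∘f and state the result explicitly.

  0 f~>4 g~>1
  1 f~>1 g~>2
result: [0↦1 1↦2]

Answer: [0↦1 1↦2]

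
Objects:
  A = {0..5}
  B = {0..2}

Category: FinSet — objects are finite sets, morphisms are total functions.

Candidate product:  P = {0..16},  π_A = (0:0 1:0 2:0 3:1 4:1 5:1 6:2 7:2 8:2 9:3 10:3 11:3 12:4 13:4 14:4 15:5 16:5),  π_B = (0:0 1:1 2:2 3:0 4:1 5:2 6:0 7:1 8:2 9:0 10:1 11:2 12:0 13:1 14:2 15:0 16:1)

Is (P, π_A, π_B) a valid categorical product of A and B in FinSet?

|A|·|B| = 6·3 = 18;  |P| = 17
  → cardinalities differ; no bijection possible.

Answer: NOT A VALID PRODUCT — |P|=17 ≠ |A|·|B|=18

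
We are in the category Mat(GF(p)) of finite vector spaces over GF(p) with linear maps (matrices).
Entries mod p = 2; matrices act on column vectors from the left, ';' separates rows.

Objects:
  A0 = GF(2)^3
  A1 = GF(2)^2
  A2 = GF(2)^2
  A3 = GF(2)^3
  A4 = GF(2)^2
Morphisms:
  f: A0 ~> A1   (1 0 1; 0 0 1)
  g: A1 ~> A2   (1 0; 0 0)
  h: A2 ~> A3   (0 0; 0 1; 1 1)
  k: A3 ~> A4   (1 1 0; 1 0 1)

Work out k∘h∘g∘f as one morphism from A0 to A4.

Answer: (0 0 0; 1 0 1)

Derivation:
  e0=[1,0,0] f~>[1,0] g~>[1,0] h~>[0,0,1] k~>[0,1]
  e1=[0,1,0] f~>[0,0] g~>[0,0] h~>[0,0,0] k~>[0,0]
  e2=[0,0,1] f~>[1,1] g~>[1,0] h~>[0,0,1] k~>[0,1]
result: (0 0 0; 1 0 1)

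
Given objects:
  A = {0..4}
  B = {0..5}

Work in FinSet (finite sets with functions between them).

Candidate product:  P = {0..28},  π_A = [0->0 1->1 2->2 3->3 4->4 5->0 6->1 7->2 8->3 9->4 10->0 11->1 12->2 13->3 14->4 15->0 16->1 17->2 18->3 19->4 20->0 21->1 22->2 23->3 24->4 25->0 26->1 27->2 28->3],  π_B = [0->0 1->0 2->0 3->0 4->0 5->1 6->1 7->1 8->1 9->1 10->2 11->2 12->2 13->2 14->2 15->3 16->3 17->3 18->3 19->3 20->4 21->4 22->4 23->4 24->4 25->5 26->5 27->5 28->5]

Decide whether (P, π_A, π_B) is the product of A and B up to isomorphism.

Answer: NOT A VALID PRODUCT — |P|=29 ≠ |A|·|B|=30

Trace:
|A|·|B| = 5·6 = 30;  |P| = 29
  → cardinalities differ; no bijection possible.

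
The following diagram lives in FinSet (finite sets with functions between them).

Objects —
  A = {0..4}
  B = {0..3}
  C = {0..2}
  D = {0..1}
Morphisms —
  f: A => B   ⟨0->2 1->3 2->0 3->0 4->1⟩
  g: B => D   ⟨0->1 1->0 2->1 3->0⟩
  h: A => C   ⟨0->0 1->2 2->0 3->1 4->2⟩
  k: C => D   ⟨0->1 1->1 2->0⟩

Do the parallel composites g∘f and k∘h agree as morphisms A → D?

1) trace f;g:
  0 f=>2 g=>1
  1 f=>3 g=>0
  2 f=>0 g=>1
  3 f=>0 g=>1
  4 f=>1 g=>0
  composite₁ = ⟨0->1 1->0 2->1 3->1 4->0⟩
2) trace h;k:
  0 h=>0 k=>1
  1 h=>2 k=>0
  2 h=>0 k=>1
  3 h=>1 k=>1
  4 h=>2 k=>0
  composite₂ = ⟨0->1 1->0 2->1 3->1 4->0⟩
Equal? YES — commutes

Answer: COMMUTES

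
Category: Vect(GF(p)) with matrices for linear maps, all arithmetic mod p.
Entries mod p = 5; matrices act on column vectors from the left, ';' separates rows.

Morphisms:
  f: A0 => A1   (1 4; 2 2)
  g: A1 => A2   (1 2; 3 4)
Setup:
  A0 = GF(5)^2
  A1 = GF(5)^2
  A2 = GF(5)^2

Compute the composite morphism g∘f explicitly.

Answer: (0 3; 1 0)

Derivation:
  e0=⟨1,0⟩ f=>⟨1,2⟩ g=>⟨0,1⟩
  e1=⟨0,1⟩ f=>⟨4,2⟩ g=>⟨3,0⟩
composite: (0 3; 1 0)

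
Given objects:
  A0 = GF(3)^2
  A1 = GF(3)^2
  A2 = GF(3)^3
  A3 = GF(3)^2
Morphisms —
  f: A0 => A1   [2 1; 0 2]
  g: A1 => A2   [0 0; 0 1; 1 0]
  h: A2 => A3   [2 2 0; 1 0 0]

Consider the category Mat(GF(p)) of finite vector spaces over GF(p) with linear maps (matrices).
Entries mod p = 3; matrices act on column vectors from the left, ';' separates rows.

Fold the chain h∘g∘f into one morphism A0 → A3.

  e0=⟨1,0⟩ f=>⟨2,0⟩ g=>⟨0,0,2⟩ h=>⟨0,0⟩
  e1=⟨0,1⟩ f=>⟨1,2⟩ g=>⟨0,2,1⟩ h=>⟨1,0⟩
⟦path⟧: [0 1; 0 0]

Answer: [0 1; 0 0]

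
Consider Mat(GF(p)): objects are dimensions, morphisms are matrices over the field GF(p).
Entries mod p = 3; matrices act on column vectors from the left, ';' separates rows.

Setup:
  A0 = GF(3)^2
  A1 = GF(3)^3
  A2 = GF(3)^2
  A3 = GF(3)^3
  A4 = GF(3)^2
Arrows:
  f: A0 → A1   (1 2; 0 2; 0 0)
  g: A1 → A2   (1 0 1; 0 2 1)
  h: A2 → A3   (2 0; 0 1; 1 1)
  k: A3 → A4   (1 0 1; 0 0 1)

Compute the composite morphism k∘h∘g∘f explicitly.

Answer: (0 1; 1 0)

Trace:
  e0=(1,0) f→(1,0,0) g→(1,0) h→(2,0,1) k→(0,1)
  e1=(0,1) f→(2,2,0) g→(2,1) h→(1,1,0) k→(1,0)
⟦path⟧: (0 1; 1 0)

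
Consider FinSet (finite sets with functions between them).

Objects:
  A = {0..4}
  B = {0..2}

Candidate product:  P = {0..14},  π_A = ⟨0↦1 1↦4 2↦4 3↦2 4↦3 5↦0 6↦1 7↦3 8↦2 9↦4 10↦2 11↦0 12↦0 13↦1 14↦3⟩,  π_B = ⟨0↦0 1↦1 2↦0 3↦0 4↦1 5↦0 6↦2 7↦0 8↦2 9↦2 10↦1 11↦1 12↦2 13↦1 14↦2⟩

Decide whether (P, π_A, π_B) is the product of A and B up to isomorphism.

|A|·|B| = 5·3 = 15;  |P| = 15
Check the pairing map k ↦ (π_A(k), π_B(k)):
  0 ↦ (1,0)
  1 ↦ (4,1)
  2 ↦ (4,0)
  3 ↦ (2,0)
  4 ↦ (3,1)
  5 ↦ (0,0)
  6 ↦ (1,2)
  7 ↦ (3,0)
  8 ↦ (2,2)
  9 ↦ (4,2)
  10 ↦ (2,1)
  11 ↦ (0,1)
  12 ↦ (0,2)
  13 ↦ (1,1)
  14 ↦ (3,2)
distinct pairs in image: 15 / 15 needed
  → bijection onto A×B; projections well-typed.

Answer: VALID PRODUCT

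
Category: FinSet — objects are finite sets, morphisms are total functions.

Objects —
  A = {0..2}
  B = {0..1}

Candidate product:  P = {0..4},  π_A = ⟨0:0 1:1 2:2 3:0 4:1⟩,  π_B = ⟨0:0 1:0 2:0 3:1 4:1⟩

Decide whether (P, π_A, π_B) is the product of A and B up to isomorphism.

|A|·|B| = 3·2 = 6;  |P| = 5
  → cardinalities differ; no bijection possible.

Answer: NOT A VALID PRODUCT — |P|=5 ≠ |A|·|B|=6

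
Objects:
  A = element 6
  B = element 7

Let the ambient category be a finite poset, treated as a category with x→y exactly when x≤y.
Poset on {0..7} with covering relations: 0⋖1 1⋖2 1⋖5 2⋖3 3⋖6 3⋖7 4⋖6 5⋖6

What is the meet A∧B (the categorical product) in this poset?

Answer: A∧B = 3

Derivation:
Common predecessors of 6,7: {0,1,2,3}
  0 <= 3
  1 <= 3
  2 <= 3
  3 <= 3
glb = 3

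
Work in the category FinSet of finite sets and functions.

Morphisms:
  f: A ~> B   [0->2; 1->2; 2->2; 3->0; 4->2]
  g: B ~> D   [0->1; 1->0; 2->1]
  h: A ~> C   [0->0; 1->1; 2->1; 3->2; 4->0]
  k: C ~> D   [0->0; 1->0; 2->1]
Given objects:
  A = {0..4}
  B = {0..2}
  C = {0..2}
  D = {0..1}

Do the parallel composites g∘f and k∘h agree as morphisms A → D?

Along f;g (path 1):
  0 f~>2 g~>1
  1 f~>2 g~>1
  2 f~>2 g~>1
  3 f~>0 g~>1
  4 f~>2 g~>1
  result₁ = [0->1; 1->1; 2->1; 3->1; 4->1]
Along h;k (path 2):
  0 h~>0 k~>0
  1 h~>1 k~>0
  2 h~>1 k~>0
  3 h~>2 k~>1
  4 h~>0 k~>0
  result₂ = [0->0; 1->0; 2->0; 3->1; 4->0]
Equal? differ; not commutative

Answer: DOES NOT COMMUTE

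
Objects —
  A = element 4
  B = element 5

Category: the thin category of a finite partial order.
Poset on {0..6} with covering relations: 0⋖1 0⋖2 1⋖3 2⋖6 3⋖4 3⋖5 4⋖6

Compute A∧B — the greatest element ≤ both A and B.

Lower bounds of A=4 and B=5: {0,1,3}
  0 ≤ 3
  1 ≤ 3
  3 ≤ 3
glb = 3

Answer: A∧B = 3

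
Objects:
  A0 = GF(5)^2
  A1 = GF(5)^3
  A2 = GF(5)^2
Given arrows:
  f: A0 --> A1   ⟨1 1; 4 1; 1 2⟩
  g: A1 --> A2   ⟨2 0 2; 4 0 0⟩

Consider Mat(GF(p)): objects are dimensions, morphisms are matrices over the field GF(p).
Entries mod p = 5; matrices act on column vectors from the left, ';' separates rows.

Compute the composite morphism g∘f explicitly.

  e0=[1,0] f-->[1,4,1] g-->[4,4]
  e1=[0,1] f-->[1,1,2] g-->[1,4]
composite: ⟨4 1; 4 4⟩

Answer: ⟨4 1; 4 4⟩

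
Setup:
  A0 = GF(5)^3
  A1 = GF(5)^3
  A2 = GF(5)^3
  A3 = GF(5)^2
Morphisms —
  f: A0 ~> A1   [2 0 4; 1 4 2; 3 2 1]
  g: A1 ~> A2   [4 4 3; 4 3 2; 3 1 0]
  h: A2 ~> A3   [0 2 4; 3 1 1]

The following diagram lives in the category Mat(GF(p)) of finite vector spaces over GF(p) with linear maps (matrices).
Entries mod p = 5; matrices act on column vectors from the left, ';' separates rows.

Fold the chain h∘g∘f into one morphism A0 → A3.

Answer: [2 3 4; 2 1 4]

Derivation:
  e0=⟨1,0,0⟩ f~>⟨2,1,3⟩ g~>⟨1,2,2⟩ h~>⟨2,2⟩
  e1=⟨0,1,0⟩ f~>⟨0,4,2⟩ g~>⟨2,1,4⟩ h~>⟨3,1⟩
  e2=⟨0,0,1⟩ f~>⟨4,2,1⟩ g~>⟨2,4,4⟩ h~>⟨4,4⟩
result: [2 3 4; 2 1 4]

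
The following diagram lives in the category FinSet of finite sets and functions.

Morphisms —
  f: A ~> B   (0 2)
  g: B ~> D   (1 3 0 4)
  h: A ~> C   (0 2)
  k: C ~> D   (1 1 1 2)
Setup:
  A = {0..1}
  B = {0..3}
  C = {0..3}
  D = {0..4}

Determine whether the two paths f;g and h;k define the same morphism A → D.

Answer: DOES NOT COMMUTE

Derivation:
Along f;g (path 1):
  0 f~>0 g~>1
  1 f~>2 g~>0
  ⟦path⟧₁ = (1 0)
Along h;k (path 2):
  0 h~>0 k~>1
  1 h~>2 k~>1
  ⟦path⟧₂ = (1 1)
Equal? differ; not commutative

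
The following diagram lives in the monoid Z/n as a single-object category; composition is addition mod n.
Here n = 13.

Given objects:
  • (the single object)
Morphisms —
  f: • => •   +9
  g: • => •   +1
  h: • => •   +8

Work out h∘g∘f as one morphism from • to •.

  0 +9≡9 +1≡10 +8≡5  (mod 13)
⟦path⟧: +5

Answer: +5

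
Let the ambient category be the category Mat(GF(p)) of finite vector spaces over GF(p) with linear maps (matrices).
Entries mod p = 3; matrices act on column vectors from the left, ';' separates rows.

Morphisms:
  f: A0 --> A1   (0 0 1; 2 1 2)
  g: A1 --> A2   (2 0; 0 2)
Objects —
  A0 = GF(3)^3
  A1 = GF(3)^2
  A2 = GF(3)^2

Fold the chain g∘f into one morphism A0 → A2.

  e0=(1,0,0) f-->(0,2) g-->(0,1)
  e1=(0,1,0) f-->(0,1) g-->(0,2)
  e2=(0,0,1) f-->(1,2) g-->(2,1)
⟦path⟧: (0 0 2; 1 2 1)

Answer: (0 0 2; 1 2 1)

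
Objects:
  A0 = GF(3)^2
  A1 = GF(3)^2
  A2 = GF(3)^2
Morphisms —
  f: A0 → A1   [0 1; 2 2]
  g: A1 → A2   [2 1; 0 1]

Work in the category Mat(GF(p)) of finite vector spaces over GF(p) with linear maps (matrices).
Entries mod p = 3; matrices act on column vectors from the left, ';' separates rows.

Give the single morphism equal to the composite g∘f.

  e0=⟨1,0⟩ f→⟨0,2⟩ g→⟨2,2⟩
  e1=⟨0,1⟩ f→⟨1,2⟩ g→⟨1,2⟩
⟦path⟧: [2 1; 2 2]

Answer: [2 1; 2 2]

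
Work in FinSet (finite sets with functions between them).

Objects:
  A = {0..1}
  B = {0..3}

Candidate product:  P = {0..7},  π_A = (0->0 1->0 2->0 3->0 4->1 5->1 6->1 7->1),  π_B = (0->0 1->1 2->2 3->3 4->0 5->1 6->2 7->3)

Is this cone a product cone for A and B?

|A|·|B| = 2·4 = 8;  |P| = 8
Check the pairing map k ↦ (π_A(k), π_B(k)):
  0 -> (0,0)
  1 -> (0,1)
  2 -> (0,2)
  3 -> (0,3)
  4 -> (1,0)
  5 -> (1,1)
  6 -> (1,2)
  7 -> (1,3)
distinct pairs in image: 8 / 8 needed
  → bijection onto A×B; projections well-typed.

Answer: VALID PRODUCT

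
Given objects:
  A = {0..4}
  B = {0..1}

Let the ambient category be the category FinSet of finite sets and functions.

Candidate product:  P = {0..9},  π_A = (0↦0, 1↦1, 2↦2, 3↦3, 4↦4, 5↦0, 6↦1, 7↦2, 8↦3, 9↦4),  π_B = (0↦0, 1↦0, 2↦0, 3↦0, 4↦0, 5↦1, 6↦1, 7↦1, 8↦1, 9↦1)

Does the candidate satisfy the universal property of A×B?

Answer: VALID PRODUCT

Work:
|A|·|B| = 5·2 = 10;  |P| = 10
Check the pairing map k ↦ (π_A(k), π_B(k)):
  0 ↦ (0,0)
  1 ↦ (1,0)
  2 ↦ (2,0)
  3 ↦ (3,0)
  4 ↦ (4,0)
  5 ↦ (0,1)
  6 ↦ (1,1)
  7 ↦ (2,1)
  8 ↦ (3,1)
  9 ↦ (4,1)
distinct pairs in image: 10 / 10 needed
  → bijection onto A×B; projections well-typed.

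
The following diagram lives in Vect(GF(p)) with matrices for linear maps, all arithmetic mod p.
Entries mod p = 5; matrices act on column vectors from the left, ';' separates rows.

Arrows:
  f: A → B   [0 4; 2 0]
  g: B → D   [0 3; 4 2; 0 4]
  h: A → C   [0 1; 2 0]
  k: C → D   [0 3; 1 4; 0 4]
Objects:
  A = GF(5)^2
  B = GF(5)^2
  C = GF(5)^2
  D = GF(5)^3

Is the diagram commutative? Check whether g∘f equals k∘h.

Answer: DOES NOT COMMUTE

Work:
Along f;g (path 1):
  e0=(1,0) f→(0,2) g→(1,4,3)
  e1=(0,1) f→(4,0) g→(0,1,0)
  result₁ = [1 0; 4 1; 3 0]
Along h;k (path 2):
  e0=(1,0) h→(0,2) k→(1,3,3)
  e1=(0,1) h→(1,0) k→(0,1,0)
  result₂ = [1 0; 3 1; 3 0]
Equal? differ; not commutative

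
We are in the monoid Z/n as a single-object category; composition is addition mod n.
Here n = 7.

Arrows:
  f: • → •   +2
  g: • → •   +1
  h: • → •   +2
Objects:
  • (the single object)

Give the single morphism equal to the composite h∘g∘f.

Answer: +5

Derivation:
  0 +2≡2 +1≡3 +2≡5  (mod 7)
composite: +5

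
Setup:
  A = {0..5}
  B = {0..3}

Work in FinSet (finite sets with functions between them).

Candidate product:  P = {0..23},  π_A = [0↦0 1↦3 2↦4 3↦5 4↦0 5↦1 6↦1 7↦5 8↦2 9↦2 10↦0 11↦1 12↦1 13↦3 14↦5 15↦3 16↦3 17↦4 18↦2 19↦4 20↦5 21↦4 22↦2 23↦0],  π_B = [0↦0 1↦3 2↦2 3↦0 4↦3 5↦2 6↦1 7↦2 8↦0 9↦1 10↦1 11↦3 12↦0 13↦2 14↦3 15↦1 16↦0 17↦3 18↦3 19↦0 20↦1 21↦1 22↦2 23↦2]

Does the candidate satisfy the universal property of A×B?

Answer: VALID PRODUCT

Trace:
|A|·|B| = 6·4 = 24;  |P| = 24
Check the pairing map k ↦ (π_A(k), π_B(k)):
  0 ↦ (0,0)
  1 ↦ (3,3)
  2 ↦ (4,2)
  3 ↦ (5,0)
  4 ↦ (0,3)
  5 ↦ (1,2)
  6 ↦ (1,1)
  7 ↦ (5,2)
  8 ↦ (2,0)
  9 ↦ (2,1)
  10 ↦ (0,1)
  11 ↦ (1,3)
  12 ↦ (1,0)
  13 ↦ (3,2)
  14 ↦ (5,3)
  15 ↦ (3,1)
  16 ↦ (3,0)
  17 ↦ (4,3)
  18 ↦ (2,3)
  19 ↦ (4,0)
  20 ↦ (5,1)
  21 ↦ (4,1)
  22 ↦ (2,2)
  23 ↦ (0,2)
distinct pairs in image: 24 / 24 needed
  → bijection onto A×B; projections well-typed.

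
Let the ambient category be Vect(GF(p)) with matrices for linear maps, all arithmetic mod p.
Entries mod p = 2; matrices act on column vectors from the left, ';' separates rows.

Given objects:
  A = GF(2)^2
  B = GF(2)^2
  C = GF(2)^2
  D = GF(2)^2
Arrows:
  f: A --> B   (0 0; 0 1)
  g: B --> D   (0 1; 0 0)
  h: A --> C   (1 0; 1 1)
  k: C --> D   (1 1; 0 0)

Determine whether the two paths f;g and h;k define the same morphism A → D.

1) trace f;g:
  e0=(1,0) f-->(0,0) g-->(0,0)
  e1=(0,1) f-->(0,1) g-->(1,0)
  result₁ = (0 1; 0 0)
2) trace h;k:
  e0=(1,0) h-->(1,1) k-->(0,0)
  e1=(0,1) h-->(0,1) k-->(1,0)
  result₂ = (0 1; 0 0)
Equal? YES — commutes

Answer: COMMUTES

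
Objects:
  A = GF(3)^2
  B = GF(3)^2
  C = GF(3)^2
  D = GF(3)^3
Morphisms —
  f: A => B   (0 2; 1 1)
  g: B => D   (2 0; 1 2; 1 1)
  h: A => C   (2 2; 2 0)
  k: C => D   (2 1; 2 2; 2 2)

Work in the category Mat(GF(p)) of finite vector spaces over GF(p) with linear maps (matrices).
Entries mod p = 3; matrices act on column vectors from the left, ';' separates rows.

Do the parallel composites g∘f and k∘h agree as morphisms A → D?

Path 1 = f;g:
  e0=⟨1,0⟩ f=>⟨0,1⟩ g=>⟨0,2,1⟩
  e1=⟨0,1⟩ f=>⟨2,1⟩ g=>⟨1,1,0⟩
  composite₁ = (0 1; 2 1; 1 0)
Path 2 = h;k:
  e0=⟨1,0⟩ h=>⟨2,2⟩ k=>⟨0,2,2⟩
  e1=⟨0,1⟩ h=>⟨2,0⟩ k=>⟨1,1,1⟩
  composite₂ = (0 1; 2 1; 2 1)
Equal? differ; not commutative

Answer: DOES NOT COMMUTE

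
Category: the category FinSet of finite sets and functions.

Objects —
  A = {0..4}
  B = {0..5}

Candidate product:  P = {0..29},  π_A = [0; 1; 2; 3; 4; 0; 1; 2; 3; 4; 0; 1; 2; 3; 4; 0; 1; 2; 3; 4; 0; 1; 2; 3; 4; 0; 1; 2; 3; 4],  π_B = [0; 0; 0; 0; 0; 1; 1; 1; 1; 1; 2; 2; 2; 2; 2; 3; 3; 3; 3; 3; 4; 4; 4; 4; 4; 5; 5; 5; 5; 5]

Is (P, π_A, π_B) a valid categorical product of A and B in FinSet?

Answer: VALID PRODUCT

Derivation:
|A|·|B| = 5·6 = 30;  |P| = 30
Check the pairing map k ↦ (π_A(k), π_B(k)):
  0 : (0,0)
  1 : (1,0)
  2 : (2,0)
  3 : (3,0)
  4 : (4,0)
  5 : (0,1)
  6 : (1,1)
  7 : (2,1)
  8 : (3,1)
  9 : (4,1)
  10 : (0,2)
  11 : (1,2)
  12 : (2,2)
  13 : (3,2)
  14 : (4,2)
  15 : (0,3)
  16 : (1,3)
  17 : (2,3)
  18 : (3,3)
  19 : (4,3)
  20 : (0,4)
  21 : (1,4)
  22 : (2,4)
  23 : (3,4)
  24 : (4,4)
  25 : (0,5)
  26 : (1,5)
  27 : (2,5)
  28 : (3,5)
  29 : (4,5)
distinct pairs in image: 30 / 30 needed
  → bijection onto A×B; projections well-typed.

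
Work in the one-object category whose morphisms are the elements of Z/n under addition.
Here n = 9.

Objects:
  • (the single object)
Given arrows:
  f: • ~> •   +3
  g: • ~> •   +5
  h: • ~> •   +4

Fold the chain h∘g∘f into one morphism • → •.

  0 +3≡3 +5≡8 +4≡3  (mod 9)
⟦path⟧: +3

Answer: +3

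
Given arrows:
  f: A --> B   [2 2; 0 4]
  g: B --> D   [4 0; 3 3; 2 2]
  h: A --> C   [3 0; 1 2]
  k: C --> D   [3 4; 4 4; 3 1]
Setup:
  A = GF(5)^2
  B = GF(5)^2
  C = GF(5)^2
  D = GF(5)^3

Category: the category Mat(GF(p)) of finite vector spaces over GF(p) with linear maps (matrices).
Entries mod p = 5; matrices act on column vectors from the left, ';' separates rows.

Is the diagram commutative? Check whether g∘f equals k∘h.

Answer: DOES NOT COMMUTE

Work:
1) trace f;g:
  e0=(1,0) f-->(2,0) g-->(3,1,4)
  e1=(0,1) f-->(2,4) g-->(3,3,2)
  result₁ = [3 3; 1 3; 4 2]
2) trace h;k:
  e0=(1,0) h-->(3,1) k-->(3,1,0)
  e1=(0,1) h-->(0,2) k-->(3,3,2)
  result₂ = [3 3; 1 3; 0 2]
Equal? distinct morphisms ✗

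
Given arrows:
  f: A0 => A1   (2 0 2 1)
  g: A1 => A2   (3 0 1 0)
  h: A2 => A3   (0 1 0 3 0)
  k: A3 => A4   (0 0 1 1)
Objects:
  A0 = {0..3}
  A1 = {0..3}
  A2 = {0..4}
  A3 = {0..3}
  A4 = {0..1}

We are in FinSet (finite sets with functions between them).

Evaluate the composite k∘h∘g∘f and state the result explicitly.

  0 f=>2 g=>1 h=>1 k=>0
  1 f=>0 g=>3 h=>3 k=>1
  2 f=>2 g=>1 h=>1 k=>0
  3 f=>1 g=>0 h=>0 k=>0
⟦path⟧: (0 1 0 0)

Answer: (0 1 0 0)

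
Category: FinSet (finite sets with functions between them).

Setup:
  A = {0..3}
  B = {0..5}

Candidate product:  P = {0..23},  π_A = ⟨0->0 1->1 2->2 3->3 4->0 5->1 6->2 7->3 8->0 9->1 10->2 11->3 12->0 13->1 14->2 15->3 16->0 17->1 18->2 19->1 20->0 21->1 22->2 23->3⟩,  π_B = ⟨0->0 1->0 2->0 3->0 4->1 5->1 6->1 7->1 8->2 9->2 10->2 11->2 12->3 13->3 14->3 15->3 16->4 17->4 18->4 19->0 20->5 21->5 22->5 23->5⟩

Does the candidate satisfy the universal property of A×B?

|A|·|B| = 4·6 = 24;  |P| = 24
Check the pairing map k ↦ (π_A(k), π_B(k)):
  0 -> (0,0)
  1 -> (1,0)
  2 -> (2,0)
  3 -> (3,0)
  4 -> (0,1)
  5 -> (1,1)
  6 -> (2,1)
  7 -> (3,1)
  8 -> (0,2)
  9 -> (1,2)
  10 -> (2,2)
  11 -> (3,2)
  12 -> (0,3)
  13 -> (1,3)
  14 -> (2,3)
  15 -> (3,3)
  16 -> (0,4)
  17 -> (1,4)
  18 -> (2,4)
  19 -> (1,0)  ✗ repeats pair of k=1
  20 -> (0,5)
  21 -> (1,5)
  22 -> (2,5)
  23 -> (3,5)
distinct pairs in image: 23 / 24 needed
  → (1,0) hit at k=1 and k=19

Answer: NOT A VALID PRODUCT — duplicate pair at indices 1,19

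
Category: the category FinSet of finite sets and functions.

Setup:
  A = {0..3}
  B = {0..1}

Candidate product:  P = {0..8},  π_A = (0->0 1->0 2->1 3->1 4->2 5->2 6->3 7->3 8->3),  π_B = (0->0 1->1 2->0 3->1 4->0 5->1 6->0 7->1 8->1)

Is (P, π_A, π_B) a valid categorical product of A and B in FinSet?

|A|·|B| = 4·2 = 8;  |P| = 9
  → cardinalities differ; no bijection possible.

Answer: NOT A VALID PRODUCT — |P|=9 ≠ |A|·|B|=8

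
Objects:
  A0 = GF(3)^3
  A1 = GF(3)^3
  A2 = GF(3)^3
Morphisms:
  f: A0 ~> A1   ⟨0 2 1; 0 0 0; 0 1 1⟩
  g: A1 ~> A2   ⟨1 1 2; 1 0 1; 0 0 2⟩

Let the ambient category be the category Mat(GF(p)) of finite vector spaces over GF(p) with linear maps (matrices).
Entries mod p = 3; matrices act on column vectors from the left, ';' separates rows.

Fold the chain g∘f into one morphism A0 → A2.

Answer: ⟨0 1 0; 0 0 2; 0 2 2⟩

Trace:
  e0=(1,0,0) f~>(0,0,0) g~>(0,0,0)
  e1=(0,1,0) f~>(2,0,1) g~>(1,0,2)
  e2=(0,0,1) f~>(1,0,1) g~>(0,2,2)
composite: ⟨0 1 0; 0 0 2; 0 2 2⟩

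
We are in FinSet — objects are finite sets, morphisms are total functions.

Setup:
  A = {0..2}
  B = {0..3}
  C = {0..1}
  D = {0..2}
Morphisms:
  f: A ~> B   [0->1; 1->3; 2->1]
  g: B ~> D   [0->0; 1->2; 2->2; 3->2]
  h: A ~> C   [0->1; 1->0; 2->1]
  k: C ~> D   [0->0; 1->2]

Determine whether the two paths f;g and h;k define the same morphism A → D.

Along f;g (path 1):
  0 f~>1 g~>2
  1 f~>3 g~>2
  2 f~>1 g~>2
  ⟦path⟧₁ = [0->2; 1->2; 2->2]
Along h;k (path 2):
  0 h~>1 k~>2
  1 h~>0 k~>0
  2 h~>1 k~>2
  ⟦path⟧₂ = [0->2; 1->0; 2->2]
Equal? distinct morphisms ✗

Answer: DOES NOT COMMUTE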